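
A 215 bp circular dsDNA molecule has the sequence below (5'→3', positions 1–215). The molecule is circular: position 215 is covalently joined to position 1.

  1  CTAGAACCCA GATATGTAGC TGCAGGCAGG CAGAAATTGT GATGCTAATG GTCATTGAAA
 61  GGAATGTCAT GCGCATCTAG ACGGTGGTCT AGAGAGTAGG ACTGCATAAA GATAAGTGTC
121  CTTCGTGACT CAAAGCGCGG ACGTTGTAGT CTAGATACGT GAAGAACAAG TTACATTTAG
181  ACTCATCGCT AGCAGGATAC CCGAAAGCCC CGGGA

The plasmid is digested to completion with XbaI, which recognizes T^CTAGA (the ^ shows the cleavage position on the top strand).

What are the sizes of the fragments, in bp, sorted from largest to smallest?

141, 62, 12 bp

XbaI sites (TCTAGA) start at positions 76, 88, 150.
XbaI cuts after the first base of each site, so after positions 76, 88, 150.
Circular molecule, 3 cuts → 3 fragments:
  77–88 → 12 bp
  89–150 → 62 bp
  151–215 then 1–76 → 65 + 76 = 141 bp
Sorted largest to smallest: 141, 62, 12 bp.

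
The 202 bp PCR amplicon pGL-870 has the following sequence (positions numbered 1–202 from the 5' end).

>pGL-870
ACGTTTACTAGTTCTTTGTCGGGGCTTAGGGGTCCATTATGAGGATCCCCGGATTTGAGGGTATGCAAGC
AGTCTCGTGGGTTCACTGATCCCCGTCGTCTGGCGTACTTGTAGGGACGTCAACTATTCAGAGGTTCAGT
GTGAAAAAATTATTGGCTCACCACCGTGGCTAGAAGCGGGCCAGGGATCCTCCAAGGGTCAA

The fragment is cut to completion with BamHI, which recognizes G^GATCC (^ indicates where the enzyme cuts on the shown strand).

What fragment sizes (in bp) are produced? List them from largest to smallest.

BamHI sites (GGATCC) start at positions 43, 185.
BamHI cuts after the first base of each site, so after positions 43, 185.
Linear molecule, 2 cuts → 3 fragments:
  1–43 → 43 bp
  44–185 → 142 bp
  186–202 → 17 bp
Sorted largest to smallest: 142, 43, 17 bp.

142, 43, 17 bp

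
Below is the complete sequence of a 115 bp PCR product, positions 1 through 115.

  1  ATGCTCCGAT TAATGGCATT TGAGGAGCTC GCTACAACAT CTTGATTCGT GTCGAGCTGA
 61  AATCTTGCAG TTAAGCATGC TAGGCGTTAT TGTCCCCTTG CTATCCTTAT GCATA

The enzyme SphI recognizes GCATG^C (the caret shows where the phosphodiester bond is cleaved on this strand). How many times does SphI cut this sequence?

1

GCATGC occurs starting at position 75.
SphI cuts at 1 site.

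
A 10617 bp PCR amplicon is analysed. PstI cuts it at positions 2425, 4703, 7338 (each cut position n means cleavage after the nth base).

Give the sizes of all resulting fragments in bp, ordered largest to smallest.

3279, 2635, 2425, 2278 bp

Linear molecule, 3 cuts → 4 fragments:
  2425 − 0 = 2425 bp
  4703 − 2425 = 2278 bp
  7338 − 4703 = 2635 bp
  10617 − 7338 = 3279 bp
Sorted largest to smallest: 3279, 2635, 2425, 2278 bp.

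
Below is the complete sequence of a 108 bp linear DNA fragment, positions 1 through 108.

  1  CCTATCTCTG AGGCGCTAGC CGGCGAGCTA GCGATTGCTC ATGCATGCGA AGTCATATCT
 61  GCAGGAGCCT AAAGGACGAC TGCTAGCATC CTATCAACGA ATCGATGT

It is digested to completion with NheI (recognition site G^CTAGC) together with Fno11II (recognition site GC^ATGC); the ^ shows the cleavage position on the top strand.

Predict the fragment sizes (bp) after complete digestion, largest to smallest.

38, 26, 17, 15, 12 bp

NheI sites (GCTAGC) start at positions 15, 27, 82.
NheI cuts after the first base of each site, so after positions 15, 27, 82.
The Fno11II site (GCATGC) starts at position 43.
Fno11II cuts after base 2 of each site, so after position 44.
Combined cut positions: 15, 27, 44, 82.
Linear molecule, 4 cuts → 5 fragments:
  1–15 → 15 bp
  16–27 → 12 bp
  28–44 → 17 bp
  45–82 → 38 bp
  83–108 → 26 bp
Sorted largest to smallest: 38, 26, 17, 15, 12 bp.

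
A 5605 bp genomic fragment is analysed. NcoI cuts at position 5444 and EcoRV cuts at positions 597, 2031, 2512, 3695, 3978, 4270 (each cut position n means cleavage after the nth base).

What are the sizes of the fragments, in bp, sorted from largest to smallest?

Combined cut positions (sorted): 597, 2031, 2512, 3695, 3978, 4270, 5444.
Linear molecule, 7 cuts → 8 fragments:
  597 − 0 = 597 bp
  2031 − 597 = 1434 bp
  2512 − 2031 = 481 bp
  3695 − 2512 = 1183 bp
  3978 − 3695 = 283 bp
  4270 − 3978 = 292 bp
  5444 − 4270 = 1174 bp
  5605 − 5444 = 161 bp
Sorted largest to smallest: 1434, 1183, 1174, 597, 481, 292, 283, 161 bp.

1434, 1183, 1174, 597, 481, 292, 283, 161 bp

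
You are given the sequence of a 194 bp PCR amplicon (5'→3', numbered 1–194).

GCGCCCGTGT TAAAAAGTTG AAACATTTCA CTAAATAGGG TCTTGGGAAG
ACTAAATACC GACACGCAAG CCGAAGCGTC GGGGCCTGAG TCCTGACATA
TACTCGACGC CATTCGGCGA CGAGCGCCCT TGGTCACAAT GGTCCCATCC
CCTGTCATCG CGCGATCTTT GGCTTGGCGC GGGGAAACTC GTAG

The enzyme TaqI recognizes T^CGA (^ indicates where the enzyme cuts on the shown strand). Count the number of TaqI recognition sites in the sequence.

1

TCGA occurs starting at position 104.
TaqI cuts at 1 site.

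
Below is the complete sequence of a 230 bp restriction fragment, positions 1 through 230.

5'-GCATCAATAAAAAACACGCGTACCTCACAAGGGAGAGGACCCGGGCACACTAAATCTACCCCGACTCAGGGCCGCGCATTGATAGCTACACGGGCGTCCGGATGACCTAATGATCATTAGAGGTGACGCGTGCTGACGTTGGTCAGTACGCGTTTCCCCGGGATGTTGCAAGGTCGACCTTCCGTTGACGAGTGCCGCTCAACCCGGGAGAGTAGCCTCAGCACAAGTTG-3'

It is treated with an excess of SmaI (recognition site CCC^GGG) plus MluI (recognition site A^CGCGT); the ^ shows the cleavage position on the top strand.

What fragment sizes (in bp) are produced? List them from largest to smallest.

84, 46, 26, 25, 22, 16, 11 bp

SmaI sites (CCCGGG) start at positions 40, 157, 203.
SmaI cuts after base 3 of each site, so after positions 42, 159, 205.
MluI sites (ACGCGT) start at positions 16, 126, 148.
MluI cuts after the first base of each site, so after positions 16, 126, 148.
Combined cut positions: 16, 42, 126, 148, 159, 205.
Linear molecule, 6 cuts → 7 fragments:
  1–16 → 16 bp
  17–42 → 26 bp
  43–126 → 84 bp
  127–148 → 22 bp
  149–159 → 11 bp
  160–205 → 46 bp
  206–230 → 25 bp
Sorted largest to smallest: 84, 46, 26, 25, 22, 16, 11 bp.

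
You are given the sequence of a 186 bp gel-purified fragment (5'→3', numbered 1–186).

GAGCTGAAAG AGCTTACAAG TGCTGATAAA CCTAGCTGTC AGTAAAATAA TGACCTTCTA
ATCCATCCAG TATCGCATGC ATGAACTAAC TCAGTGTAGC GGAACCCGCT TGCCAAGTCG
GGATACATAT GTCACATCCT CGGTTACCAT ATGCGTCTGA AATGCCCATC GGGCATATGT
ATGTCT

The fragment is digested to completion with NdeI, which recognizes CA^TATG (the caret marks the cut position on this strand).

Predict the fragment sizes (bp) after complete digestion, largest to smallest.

127, 26, 22, 11 bp

NdeI sites (CATATG) start at positions 126, 148, 174.
NdeI cuts after base 2 of each site, so after positions 127, 149, 175.
Linear molecule, 3 cuts → 4 fragments:
  1–127 → 127 bp
  128–149 → 22 bp
  150–175 → 26 bp
  176–186 → 11 bp
Sorted largest to smallest: 127, 26, 22, 11 bp.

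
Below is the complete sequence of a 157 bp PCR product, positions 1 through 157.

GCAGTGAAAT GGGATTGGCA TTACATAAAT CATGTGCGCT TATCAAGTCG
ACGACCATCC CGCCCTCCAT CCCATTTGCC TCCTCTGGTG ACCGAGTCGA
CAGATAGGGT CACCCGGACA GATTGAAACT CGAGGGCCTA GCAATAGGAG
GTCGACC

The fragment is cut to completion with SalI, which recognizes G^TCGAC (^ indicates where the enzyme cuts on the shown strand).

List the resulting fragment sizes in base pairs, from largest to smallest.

SalI sites (GTCGAC) start at positions 47, 96, 151.
SalI cuts after the first base of each site, so after positions 47, 96, 151.
Linear molecule, 3 cuts → 4 fragments:
  1–47 → 47 bp
  48–96 → 49 bp
  97–151 → 55 bp
  152–157 → 6 bp
Sorted largest to smallest: 55, 49, 47, 6 bp.

55, 49, 47, 6 bp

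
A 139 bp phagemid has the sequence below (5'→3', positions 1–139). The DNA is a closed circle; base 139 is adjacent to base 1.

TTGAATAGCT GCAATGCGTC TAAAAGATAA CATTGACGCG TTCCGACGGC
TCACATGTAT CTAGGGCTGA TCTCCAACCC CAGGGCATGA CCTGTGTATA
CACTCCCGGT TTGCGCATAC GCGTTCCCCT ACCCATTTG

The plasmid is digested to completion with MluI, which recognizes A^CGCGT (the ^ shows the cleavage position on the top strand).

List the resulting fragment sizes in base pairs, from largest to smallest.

83, 56 bp

MluI sites (ACGCGT) start at positions 36, 119.
MluI cuts after the first base of each site, so after positions 36, 119.
Circular molecule, 2 cuts → 2 fragments:
  37–119 → 83 bp
  120–139 then 1–36 → 20 + 36 = 56 bp
Sorted largest to smallest: 83, 56 bp.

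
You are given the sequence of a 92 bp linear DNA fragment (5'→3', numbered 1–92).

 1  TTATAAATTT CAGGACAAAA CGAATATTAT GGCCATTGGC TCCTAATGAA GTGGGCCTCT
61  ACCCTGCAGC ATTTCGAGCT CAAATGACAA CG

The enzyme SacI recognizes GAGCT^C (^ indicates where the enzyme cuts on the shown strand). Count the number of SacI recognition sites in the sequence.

GAGCTC occurs starting at position 76.
SacI cuts at 1 site.

1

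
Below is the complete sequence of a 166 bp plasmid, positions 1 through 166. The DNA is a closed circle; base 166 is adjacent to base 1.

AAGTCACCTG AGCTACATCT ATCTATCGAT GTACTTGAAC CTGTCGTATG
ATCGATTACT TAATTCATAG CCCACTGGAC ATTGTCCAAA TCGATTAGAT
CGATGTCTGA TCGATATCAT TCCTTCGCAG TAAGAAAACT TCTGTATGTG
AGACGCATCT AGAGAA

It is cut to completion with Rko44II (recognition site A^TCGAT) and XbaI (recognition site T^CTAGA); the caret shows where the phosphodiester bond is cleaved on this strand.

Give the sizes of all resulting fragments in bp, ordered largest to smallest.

Rko44II sites (ATCGAT) start at positions 25, 51, 90, 99, 110.
Rko44II cuts after the first base of each site, so after positions 25, 51, 90, 99, 110.
The XbaI site (TCTAGA) starts at position 158.
XbaI cuts after the first base of each site, so after position 158.
Combined cut positions: 25, 51, 90, 99, 110, 158.
Circular molecule, 6 cuts → 6 fragments:
  26–51 → 26 bp
  52–90 → 39 bp
  91–99 → 9 bp
  100–110 → 11 bp
  111–158 → 48 bp
  159–166 then 1–25 → 8 + 25 = 33 bp
Sorted largest to smallest: 48, 39, 33, 26, 11, 9 bp.

48, 39, 33, 26, 11, 9 bp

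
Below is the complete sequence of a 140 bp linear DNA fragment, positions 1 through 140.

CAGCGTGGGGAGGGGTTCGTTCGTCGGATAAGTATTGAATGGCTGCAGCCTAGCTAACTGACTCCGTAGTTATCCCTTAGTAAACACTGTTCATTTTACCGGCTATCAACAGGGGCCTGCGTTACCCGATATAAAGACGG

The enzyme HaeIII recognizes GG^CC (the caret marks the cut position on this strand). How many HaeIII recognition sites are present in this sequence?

GGCC occurs starting at position 114.
HaeIII cuts at 1 site.

1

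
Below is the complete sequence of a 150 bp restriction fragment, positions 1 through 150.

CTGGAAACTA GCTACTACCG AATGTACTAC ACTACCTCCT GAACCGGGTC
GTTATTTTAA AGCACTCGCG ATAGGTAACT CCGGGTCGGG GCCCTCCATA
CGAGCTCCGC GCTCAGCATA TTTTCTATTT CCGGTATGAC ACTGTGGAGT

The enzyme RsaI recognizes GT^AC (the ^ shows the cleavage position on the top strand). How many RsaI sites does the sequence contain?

GTAC occurs starting at position 24.
RsaI cuts at 1 site.

1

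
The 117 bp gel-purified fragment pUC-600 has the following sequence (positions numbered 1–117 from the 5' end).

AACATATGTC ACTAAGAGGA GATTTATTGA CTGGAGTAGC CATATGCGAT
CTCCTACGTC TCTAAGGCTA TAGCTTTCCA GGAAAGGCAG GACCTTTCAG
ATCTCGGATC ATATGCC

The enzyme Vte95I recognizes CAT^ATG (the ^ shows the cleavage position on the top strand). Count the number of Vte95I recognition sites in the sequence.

CATATG occurs starting at positions 3, 41, 110.
Vte95I cuts at 3 sites.

3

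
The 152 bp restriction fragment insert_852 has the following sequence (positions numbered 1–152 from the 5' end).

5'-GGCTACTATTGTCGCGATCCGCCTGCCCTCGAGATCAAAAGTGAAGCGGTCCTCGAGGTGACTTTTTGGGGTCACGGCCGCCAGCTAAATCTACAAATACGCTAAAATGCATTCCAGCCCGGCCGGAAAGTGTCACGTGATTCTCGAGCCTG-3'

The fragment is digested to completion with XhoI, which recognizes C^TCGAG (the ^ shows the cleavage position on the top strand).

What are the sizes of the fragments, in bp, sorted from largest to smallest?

XhoI sites (CTCGAG) start at positions 28, 52, 143.
XhoI cuts after the first base of each site, so after positions 28, 52, 143.
Linear molecule, 3 cuts → 4 fragments:
  1–28 → 28 bp
  29–52 → 24 bp
  53–143 → 91 bp
  144–152 → 9 bp
Sorted largest to smallest: 91, 28, 24, 9 bp.

91, 28, 24, 9 bp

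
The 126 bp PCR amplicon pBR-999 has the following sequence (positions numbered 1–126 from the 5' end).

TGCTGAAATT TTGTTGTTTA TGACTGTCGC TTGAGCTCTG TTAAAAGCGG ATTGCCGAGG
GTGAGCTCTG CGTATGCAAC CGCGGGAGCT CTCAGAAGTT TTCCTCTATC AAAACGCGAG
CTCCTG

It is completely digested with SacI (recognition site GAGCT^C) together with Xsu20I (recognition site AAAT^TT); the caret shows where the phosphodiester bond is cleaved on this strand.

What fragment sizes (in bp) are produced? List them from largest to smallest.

32, 30, 28, 23, 9, 4 bp

SacI sites (GAGCTC) start at positions 33, 63, 86, 118.
SacI cuts after base 5 of each site (before the last base), so after positions 37, 67, 90, 122.
The Xsu20I site (AAATTT) starts at position 6.
Xsu20I cuts after base 4 of each site, so after position 9.
Combined cut positions: 9, 37, 67, 90, 122.
Linear molecule, 5 cuts → 6 fragments:
  1–9 → 9 bp
  10–37 → 28 bp
  38–67 → 30 bp
  68–90 → 23 bp
  91–122 → 32 bp
  123–126 → 4 bp
Sorted largest to smallest: 32, 30, 28, 23, 9, 4 bp.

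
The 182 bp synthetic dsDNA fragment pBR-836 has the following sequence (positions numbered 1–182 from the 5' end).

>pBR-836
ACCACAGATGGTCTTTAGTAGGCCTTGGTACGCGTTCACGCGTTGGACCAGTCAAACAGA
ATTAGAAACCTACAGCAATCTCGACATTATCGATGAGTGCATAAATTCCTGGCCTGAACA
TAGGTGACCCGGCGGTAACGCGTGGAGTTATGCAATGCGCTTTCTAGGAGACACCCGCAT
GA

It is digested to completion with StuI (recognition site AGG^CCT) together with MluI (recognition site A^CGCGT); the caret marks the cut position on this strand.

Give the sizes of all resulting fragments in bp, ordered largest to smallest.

100, 44, 22, 8, 8 bp

The StuI site (AGGCCT) starts at position 20.
StuI cuts after base 3 of each site, so after position 22.
MluI sites (ACGCGT) start at positions 30, 38, 138.
MluI cuts after the first base of each site, so after positions 30, 38, 138.
Combined cut positions: 22, 30, 38, 138.
Linear molecule, 4 cuts → 5 fragments:
  1–22 → 22 bp
  23–30 → 8 bp
  31–38 → 8 bp
  39–138 → 100 bp
  139–182 → 44 bp
Sorted largest to smallest: 100, 44, 22, 8, 8 bp.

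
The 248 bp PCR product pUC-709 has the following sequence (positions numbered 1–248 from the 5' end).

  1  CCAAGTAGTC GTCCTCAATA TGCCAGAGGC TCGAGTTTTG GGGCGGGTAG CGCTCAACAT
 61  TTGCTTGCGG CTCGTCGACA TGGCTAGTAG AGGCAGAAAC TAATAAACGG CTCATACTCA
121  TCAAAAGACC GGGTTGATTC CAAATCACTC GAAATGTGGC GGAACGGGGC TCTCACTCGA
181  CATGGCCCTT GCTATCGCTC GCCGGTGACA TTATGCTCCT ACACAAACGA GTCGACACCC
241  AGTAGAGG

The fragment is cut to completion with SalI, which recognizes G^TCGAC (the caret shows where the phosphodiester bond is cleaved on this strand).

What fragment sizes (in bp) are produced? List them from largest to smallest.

SalI sites (GTCGAC) start at positions 74, 231.
SalI cuts after the first base of each site, so after positions 74, 231.
Linear molecule, 2 cuts → 3 fragments:
  1–74 → 74 bp
  75–231 → 157 bp
  232–248 → 17 bp
Sorted largest to smallest: 157, 74, 17 bp.

157, 74, 17 bp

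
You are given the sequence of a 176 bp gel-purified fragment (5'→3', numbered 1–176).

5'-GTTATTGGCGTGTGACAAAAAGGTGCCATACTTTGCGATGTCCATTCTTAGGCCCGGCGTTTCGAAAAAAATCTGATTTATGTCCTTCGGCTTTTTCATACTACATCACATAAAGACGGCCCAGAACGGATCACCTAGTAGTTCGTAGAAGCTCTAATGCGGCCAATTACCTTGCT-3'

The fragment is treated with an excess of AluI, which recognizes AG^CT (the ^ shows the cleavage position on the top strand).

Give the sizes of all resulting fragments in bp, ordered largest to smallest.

The AluI site (AGCT) starts at position 150.
AluI cuts after base 2 of each site, so after position 151.
Linear molecule, 1 cut → 2 fragments:
  1–151 → 151 bp
  152–176 → 25 bp
Sorted largest to smallest: 151, 25 bp.

151, 25 bp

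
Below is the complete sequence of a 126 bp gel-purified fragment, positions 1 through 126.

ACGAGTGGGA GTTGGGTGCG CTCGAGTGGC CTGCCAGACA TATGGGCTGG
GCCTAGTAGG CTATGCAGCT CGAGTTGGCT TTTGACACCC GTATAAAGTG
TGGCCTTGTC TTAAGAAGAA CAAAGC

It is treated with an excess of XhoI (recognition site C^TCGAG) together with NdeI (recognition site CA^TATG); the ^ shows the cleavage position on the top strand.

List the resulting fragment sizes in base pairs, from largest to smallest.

57, 29, 21, 19 bp

XhoI sites (CTCGAG) start at positions 21, 69.
XhoI cuts after the first base of each site, so after positions 21, 69.
The NdeI site (CATATG) starts at position 39.
NdeI cuts after base 2 of each site, so after position 40.
Combined cut positions: 21, 40, 69.
Linear molecule, 3 cuts → 4 fragments:
  1–21 → 21 bp
  22–40 → 19 bp
  41–69 → 29 bp
  70–126 → 57 bp
Sorted largest to smallest: 57, 29, 21, 19 bp.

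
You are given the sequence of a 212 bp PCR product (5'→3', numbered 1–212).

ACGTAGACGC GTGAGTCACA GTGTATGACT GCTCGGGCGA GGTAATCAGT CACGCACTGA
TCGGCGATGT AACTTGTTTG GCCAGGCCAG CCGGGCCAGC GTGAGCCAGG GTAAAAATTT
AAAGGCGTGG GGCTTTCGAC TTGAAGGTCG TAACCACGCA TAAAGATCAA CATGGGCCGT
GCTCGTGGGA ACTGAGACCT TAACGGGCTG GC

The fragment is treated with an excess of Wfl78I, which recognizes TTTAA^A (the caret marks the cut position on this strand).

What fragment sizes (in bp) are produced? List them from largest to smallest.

122, 90 bp

The Wfl78I site (TTTAAA) starts at position 118.
Wfl78I cuts after base 5 of each site (before the last base), so after position 122.
Linear molecule, 1 cut → 2 fragments:
  1–122 → 122 bp
  123–212 → 90 bp
Sorted largest to smallest: 122, 90 bp.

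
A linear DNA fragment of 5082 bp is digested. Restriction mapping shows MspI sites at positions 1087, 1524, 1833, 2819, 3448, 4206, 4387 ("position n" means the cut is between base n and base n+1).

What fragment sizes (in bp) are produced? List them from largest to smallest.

1087, 986, 758, 695, 629, 437, 309, 181 bp

Linear molecule, 7 cuts → 8 fragments:
  1087 − 0 = 1087 bp
  1524 − 1087 = 437 bp
  1833 − 1524 = 309 bp
  2819 − 1833 = 986 bp
  3448 − 2819 = 629 bp
  4206 − 3448 = 758 bp
  4387 − 4206 = 181 bp
  5082 − 4387 = 695 bp
Sorted largest to smallest: 1087, 986, 758, 695, 629, 437, 309, 181 bp.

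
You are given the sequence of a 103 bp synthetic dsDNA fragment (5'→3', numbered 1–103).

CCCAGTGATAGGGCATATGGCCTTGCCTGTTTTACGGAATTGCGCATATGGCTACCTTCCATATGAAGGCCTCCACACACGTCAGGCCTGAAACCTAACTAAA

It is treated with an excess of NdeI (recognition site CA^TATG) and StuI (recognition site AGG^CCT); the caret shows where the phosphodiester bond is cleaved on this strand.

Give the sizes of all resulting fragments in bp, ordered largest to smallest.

NdeI sites (CATATG) start at positions 14, 45, 60.
NdeI cuts after base 2 of each site, so after positions 15, 46, 61.
StuI sites (AGGCCT) start at positions 67, 84.
StuI cuts after base 3 of each site, so after positions 69, 86.
Combined cut positions: 15, 46, 61, 69, 86.
Linear molecule, 5 cuts → 6 fragments:
  1–15 → 15 bp
  16–46 → 31 bp
  47–61 → 15 bp
  62–69 → 8 bp
  70–86 → 17 bp
  87–103 → 17 bp
Sorted largest to smallest: 31, 17, 17, 15, 15, 8 bp.

31, 17, 17, 15, 15, 8 bp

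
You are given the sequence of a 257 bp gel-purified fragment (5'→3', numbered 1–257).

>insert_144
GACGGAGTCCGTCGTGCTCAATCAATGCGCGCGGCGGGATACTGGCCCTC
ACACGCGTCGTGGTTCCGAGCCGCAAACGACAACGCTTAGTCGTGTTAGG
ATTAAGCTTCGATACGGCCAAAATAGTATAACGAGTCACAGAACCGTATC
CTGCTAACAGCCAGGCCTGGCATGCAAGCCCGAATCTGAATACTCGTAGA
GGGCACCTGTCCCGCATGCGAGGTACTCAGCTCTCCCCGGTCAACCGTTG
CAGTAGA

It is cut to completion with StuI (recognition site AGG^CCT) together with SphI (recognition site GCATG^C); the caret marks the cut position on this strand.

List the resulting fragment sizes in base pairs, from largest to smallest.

The StuI site (AGGCCT) starts at position 163.
StuI cuts after base 3 of each site, so after position 165.
SphI sites (GCATGC) start at positions 170, 214.
SphI cuts after base 5 of each site (before the last base), so after positions 174, 218.
Combined cut positions: 165, 174, 218.
Linear molecule, 3 cuts → 4 fragments:
  1–165 → 165 bp
  166–174 → 9 bp
  175–218 → 44 bp
  219–257 → 39 bp
Sorted largest to smallest: 165, 44, 39, 9 bp.

165, 44, 39, 9 bp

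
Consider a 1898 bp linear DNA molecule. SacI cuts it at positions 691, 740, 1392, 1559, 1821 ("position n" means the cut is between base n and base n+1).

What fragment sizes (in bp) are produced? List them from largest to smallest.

691, 652, 262, 167, 77, 49 bp

Linear molecule, 5 cuts → 6 fragments:
  691 − 0 = 691 bp
  740 − 691 = 49 bp
  1392 − 740 = 652 bp
  1559 − 1392 = 167 bp
  1821 − 1559 = 262 bp
  1898 − 1821 = 77 bp
Sorted largest to smallest: 691, 652, 262, 167, 77, 49 bp.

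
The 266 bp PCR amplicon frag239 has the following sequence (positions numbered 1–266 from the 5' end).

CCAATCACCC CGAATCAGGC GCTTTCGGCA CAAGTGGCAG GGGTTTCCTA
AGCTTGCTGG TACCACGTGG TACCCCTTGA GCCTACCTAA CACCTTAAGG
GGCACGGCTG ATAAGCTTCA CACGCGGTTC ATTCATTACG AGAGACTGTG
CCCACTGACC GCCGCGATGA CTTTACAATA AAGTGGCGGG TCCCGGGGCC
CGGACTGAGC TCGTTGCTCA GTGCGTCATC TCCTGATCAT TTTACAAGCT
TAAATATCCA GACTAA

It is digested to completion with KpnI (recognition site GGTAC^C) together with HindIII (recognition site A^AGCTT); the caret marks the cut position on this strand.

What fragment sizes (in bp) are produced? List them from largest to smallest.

133, 50, 40, 20, 13, 10 bp

KpnI sites (GGTACC) start at positions 59, 69.
KpnI cuts after base 5 of each site (before the last base), so after positions 63, 73.
HindIII sites (AAGCTT) start at positions 50, 113, 246.
HindIII cuts after the first base of each site, so after positions 50, 113, 246.
Combined cut positions: 50, 63, 73, 113, 246.
Linear molecule, 5 cuts → 6 fragments:
  1–50 → 50 bp
  51–63 → 13 bp
  64–73 → 10 bp
  74–113 → 40 bp
  114–246 → 133 bp
  247–266 → 20 bp
Sorted largest to smallest: 133, 50, 40, 20, 13, 10 bp.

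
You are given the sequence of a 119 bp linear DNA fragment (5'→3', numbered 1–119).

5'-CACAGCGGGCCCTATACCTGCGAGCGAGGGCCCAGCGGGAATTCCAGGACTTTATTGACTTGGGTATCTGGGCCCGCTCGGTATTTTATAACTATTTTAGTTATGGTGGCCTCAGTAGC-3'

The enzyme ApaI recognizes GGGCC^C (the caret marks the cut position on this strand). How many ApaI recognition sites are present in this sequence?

3

GGGCCC occurs starting at positions 7, 28, 70.
ApaI cuts at 3 sites.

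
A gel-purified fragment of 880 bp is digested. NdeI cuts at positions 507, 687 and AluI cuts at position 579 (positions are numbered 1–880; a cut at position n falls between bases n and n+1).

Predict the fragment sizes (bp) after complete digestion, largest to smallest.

Combined cut positions (sorted): 507, 579, 687.
Linear molecule, 3 cuts → 4 fragments:
  507 − 0 = 507 bp
  579 − 507 = 72 bp
  687 − 579 = 108 bp
  880 − 687 = 193 bp
Sorted largest to smallest: 507, 193, 108, 72 bp.

507, 193, 108, 72 bp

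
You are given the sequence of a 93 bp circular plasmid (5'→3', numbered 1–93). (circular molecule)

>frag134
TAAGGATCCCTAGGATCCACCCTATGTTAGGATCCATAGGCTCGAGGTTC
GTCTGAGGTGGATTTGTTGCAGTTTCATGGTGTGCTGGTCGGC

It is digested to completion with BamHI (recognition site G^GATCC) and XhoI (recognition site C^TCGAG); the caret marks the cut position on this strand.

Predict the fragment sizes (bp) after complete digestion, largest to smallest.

56, 17, 11, 9 bp

BamHI sites (GGATCC) start at positions 4, 13, 30.
BamHI cuts after the first base of each site, so after positions 4, 13, 30.
The XhoI site (CTCGAG) starts at position 41.
XhoI cuts after the first base of each site, so after position 41.
Combined cut positions: 4, 13, 30, 41.
Circular molecule, 4 cuts → 4 fragments:
  5–13 → 9 bp
  14–30 → 17 bp
  31–41 → 11 bp
  42–93 then 1–4 → 52 + 4 = 56 bp
Sorted largest to smallest: 56, 17, 11, 9 bp.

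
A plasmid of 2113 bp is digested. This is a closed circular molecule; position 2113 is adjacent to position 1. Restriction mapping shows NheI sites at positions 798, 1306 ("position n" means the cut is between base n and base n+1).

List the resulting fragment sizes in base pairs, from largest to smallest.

1605, 508 bp

Circular molecule, 2 cuts → 2 fragments:
  1306 − 798 = 508 bp
  wrap: 2113 − 1306 + 798 = 1605 bp
Sorted largest to smallest: 1605, 508 bp.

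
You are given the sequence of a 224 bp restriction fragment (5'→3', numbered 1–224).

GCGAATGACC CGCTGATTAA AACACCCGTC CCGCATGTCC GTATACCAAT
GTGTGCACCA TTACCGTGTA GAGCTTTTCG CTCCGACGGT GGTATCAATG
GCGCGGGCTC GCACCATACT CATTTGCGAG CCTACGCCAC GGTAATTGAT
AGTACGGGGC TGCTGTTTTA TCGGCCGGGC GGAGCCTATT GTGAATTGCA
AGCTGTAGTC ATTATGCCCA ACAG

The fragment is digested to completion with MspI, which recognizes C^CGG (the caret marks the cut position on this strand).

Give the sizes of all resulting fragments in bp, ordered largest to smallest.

The MspI site (CCGG) starts at position 175.
MspI cuts after the first base of each site, so after position 175.
Linear molecule, 1 cut → 2 fragments:
  1–175 → 175 bp
  176–224 → 49 bp
Sorted largest to smallest: 175, 49 bp.

175, 49 bp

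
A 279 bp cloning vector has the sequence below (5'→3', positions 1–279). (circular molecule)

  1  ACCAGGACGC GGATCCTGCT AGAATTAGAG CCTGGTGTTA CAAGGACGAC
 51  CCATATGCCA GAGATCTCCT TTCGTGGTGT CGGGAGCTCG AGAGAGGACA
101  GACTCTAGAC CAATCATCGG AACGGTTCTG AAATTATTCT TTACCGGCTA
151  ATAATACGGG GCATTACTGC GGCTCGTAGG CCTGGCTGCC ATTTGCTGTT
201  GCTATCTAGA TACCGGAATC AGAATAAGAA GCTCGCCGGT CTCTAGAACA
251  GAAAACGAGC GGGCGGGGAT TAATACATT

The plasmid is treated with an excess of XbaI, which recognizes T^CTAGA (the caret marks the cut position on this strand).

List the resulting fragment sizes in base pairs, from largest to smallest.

141, 101, 37 bp

XbaI sites (TCTAGA) start at positions 104, 205, 242.
XbaI cuts after the first base of each site, so after positions 104, 205, 242.
Circular molecule, 3 cuts → 3 fragments:
  105–205 → 101 bp
  206–242 → 37 bp
  243–279 then 1–104 → 37 + 104 = 141 bp
Sorted largest to smallest: 141, 101, 37 bp.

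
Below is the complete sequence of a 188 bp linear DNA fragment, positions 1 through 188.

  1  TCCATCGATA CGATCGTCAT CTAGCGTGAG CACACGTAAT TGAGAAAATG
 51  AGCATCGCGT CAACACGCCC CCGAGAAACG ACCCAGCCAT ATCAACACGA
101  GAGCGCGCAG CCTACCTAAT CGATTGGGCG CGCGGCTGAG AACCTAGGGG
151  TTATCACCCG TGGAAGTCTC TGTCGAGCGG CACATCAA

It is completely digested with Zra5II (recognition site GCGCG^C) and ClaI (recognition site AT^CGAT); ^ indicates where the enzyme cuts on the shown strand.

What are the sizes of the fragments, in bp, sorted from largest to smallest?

Zra5II sites (GCGCGC) start at positions 103, 128.
Zra5II cuts after base 5 of each site (before the last base), so after positions 107, 132.
ClaI sites (ATCGAT) start at positions 4, 119.
ClaI cuts after base 2 of each site, so after positions 5, 120.
Combined cut positions: 5, 107, 120, 132.
Linear molecule, 4 cuts → 5 fragments:
  1–5 → 5 bp
  6–107 → 102 bp
  108–120 → 13 bp
  121–132 → 12 bp
  133–188 → 56 bp
Sorted largest to smallest: 102, 56, 13, 12, 5 bp.

102, 56, 13, 12, 5 bp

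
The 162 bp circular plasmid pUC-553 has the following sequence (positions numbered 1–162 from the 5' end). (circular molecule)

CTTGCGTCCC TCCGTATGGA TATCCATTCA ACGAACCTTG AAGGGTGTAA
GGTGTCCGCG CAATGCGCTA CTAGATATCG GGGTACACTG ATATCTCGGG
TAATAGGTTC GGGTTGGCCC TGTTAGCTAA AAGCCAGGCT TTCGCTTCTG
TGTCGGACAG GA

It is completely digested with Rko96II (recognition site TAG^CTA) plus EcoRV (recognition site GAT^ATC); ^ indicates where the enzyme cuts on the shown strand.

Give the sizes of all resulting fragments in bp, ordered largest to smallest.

57, 55, 34, 16 bp

The Rko96II site (TAGCTA) starts at position 124.
Rko96II cuts after base 3 of each site, so after position 126.
EcoRV sites (GATATC) start at positions 19, 74, 90.
EcoRV cuts after base 3 of each site, so after positions 21, 76, 92.
Combined cut positions: 21, 76, 92, 126.
Circular molecule, 4 cuts → 4 fragments:
  22–76 → 55 bp
  77–92 → 16 bp
  93–126 → 34 bp
  127–162 then 1–21 → 36 + 21 = 57 bp
Sorted largest to smallest: 57, 55, 34, 16 bp.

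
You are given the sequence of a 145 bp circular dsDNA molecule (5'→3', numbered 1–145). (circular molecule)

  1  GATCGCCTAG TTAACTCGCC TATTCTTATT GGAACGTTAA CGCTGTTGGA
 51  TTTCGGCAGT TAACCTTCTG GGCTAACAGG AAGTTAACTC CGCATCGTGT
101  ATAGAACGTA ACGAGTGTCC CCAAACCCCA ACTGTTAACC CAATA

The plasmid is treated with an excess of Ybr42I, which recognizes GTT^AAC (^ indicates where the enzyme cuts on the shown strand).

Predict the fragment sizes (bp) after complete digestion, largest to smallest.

51, 26, 24, 23, 21 bp

Ybr42I sites (GTTAAC) start at positions 10, 36, 59, 83, 134.
Ybr42I cuts after base 3 of each site, so after positions 12, 38, 61, 85, 136.
Circular molecule, 5 cuts → 5 fragments:
  13–38 → 26 bp
  39–61 → 23 bp
  62–85 → 24 bp
  86–136 → 51 bp
  137–145 then 1–12 → 9 + 12 = 21 bp
Sorted largest to smallest: 51, 26, 24, 23, 21 bp.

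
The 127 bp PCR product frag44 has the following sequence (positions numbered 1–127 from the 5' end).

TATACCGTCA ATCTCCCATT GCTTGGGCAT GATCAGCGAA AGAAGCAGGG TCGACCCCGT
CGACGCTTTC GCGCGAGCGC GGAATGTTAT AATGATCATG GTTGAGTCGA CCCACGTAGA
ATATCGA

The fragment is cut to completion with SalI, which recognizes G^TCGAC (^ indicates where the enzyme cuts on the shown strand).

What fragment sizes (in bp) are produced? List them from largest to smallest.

50, 47, 21, 9 bp

SalI sites (GTCGAC) start at positions 50, 59, 106.
SalI cuts after the first base of each site, so after positions 50, 59, 106.
Linear molecule, 3 cuts → 4 fragments:
  1–50 → 50 bp
  51–59 → 9 bp
  60–106 → 47 bp
  107–127 → 21 bp
Sorted largest to smallest: 50, 47, 21, 9 bp.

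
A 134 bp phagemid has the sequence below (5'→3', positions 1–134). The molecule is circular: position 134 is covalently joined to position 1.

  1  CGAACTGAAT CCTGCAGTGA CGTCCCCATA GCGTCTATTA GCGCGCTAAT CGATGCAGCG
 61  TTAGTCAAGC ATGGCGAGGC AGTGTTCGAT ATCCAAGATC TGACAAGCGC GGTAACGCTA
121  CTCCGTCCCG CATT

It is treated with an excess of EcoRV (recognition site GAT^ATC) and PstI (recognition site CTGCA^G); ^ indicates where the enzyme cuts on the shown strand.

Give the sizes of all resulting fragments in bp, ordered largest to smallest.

74, 60 bp

The EcoRV site (GATATC) starts at position 88.
EcoRV cuts after base 3 of each site, so after position 90.
The PstI site (CTGCAG) starts at position 12.
PstI cuts after base 5 of each site (before the last base), so after position 16.
Combined cut positions: 16, 90.
Circular molecule, 2 cuts → 2 fragments:
  17–90 → 74 bp
  91–134 then 1–16 → 44 + 16 = 60 bp
Sorted largest to smallest: 74, 60 bp.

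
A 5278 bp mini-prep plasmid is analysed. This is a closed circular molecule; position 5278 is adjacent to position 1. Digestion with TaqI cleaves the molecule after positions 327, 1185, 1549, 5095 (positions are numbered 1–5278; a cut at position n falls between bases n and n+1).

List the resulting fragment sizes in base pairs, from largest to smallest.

Circular molecule, 4 cuts → 4 fragments:
  1185 − 327 = 858 bp
  1549 − 1185 = 364 bp
  5095 − 1549 = 3546 bp
  wrap: 5278 − 5095 + 327 = 510 bp
Sorted largest to smallest: 3546, 858, 510, 364 bp.

3546, 858, 510, 364 bp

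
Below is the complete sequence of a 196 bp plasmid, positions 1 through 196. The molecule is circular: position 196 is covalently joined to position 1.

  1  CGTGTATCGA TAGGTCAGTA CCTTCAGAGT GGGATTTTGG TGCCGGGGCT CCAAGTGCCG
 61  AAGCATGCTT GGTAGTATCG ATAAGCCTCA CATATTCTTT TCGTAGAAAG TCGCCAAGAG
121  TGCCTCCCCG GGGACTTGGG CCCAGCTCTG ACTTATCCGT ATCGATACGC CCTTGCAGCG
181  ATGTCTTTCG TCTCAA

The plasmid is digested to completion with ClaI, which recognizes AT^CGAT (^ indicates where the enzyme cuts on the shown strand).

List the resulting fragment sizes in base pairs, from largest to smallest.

84, 71, 41 bp

ClaI sites (ATCGAT) start at positions 6, 77, 161.
ClaI cuts after base 2 of each site, so after positions 7, 78, 162.
Circular molecule, 3 cuts → 3 fragments:
  8–78 → 71 bp
  79–162 → 84 bp
  163–196 then 1–7 → 34 + 7 = 41 bp
Sorted largest to smallest: 84, 71, 41 bp.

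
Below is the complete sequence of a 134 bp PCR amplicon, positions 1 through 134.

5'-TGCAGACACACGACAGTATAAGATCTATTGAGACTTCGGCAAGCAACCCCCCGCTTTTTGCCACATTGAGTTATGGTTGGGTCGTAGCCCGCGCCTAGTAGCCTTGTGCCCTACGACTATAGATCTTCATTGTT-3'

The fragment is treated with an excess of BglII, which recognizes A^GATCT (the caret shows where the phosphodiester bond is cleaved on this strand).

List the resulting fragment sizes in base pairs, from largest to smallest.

100, 21, 13 bp

BglII sites (AGATCT) start at positions 21, 121.
BglII cuts after the first base of each site, so after positions 21, 121.
Linear molecule, 2 cuts → 3 fragments:
  1–21 → 21 bp
  22–121 → 100 bp
  122–134 → 13 bp
Sorted largest to smallest: 100, 21, 13 bp.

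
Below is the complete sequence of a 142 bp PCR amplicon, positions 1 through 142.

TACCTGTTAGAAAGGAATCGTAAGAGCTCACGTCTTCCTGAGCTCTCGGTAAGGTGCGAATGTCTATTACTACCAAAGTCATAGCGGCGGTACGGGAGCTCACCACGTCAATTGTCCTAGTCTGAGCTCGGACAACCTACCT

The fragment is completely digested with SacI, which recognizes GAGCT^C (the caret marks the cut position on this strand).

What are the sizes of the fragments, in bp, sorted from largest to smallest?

SacI sites (GAGCTC) start at positions 24, 40, 96, 124.
SacI cuts after base 5 of each site (before the last base), so after positions 28, 44, 100, 128.
Linear molecule, 4 cuts → 5 fragments:
  1–28 → 28 bp
  29–44 → 16 bp
  45–100 → 56 bp
  101–128 → 28 bp
  129–142 → 14 bp
Sorted largest to smallest: 56, 28, 28, 16, 14 bp.

56, 28, 28, 16, 14 bp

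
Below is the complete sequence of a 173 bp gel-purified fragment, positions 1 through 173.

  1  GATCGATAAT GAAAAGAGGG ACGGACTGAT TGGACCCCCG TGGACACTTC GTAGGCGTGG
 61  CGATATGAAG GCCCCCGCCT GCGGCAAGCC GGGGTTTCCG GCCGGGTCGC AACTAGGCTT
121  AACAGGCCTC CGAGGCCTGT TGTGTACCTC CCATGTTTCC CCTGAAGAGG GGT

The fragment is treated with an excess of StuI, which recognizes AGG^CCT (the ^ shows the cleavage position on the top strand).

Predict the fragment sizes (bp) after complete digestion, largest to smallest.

126, 38, 9 bp

StuI sites (AGGCCT) start at positions 124, 133.
StuI cuts after base 3 of each site, so after positions 126, 135.
Linear molecule, 2 cuts → 3 fragments:
  1–126 → 126 bp
  127–135 → 9 bp
  136–173 → 38 bp
Sorted largest to smallest: 126, 38, 9 bp.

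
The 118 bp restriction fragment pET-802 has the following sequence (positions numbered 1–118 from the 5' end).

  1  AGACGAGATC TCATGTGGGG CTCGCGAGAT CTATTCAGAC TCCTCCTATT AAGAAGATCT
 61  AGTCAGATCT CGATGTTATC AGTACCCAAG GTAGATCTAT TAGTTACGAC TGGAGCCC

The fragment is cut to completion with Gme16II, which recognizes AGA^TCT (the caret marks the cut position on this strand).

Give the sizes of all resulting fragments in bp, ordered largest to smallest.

Gme16II sites (AGATCT) start at positions 6, 27, 55, 65, 93.
Gme16II cuts after base 3 of each site, so after positions 8, 29, 57, 67, 95.
Linear molecule, 5 cuts → 6 fragments:
  1–8 → 8 bp
  9–29 → 21 bp
  30–57 → 28 bp
  58–67 → 10 bp
  68–95 → 28 bp
  96–118 → 23 bp
Sorted largest to smallest: 28, 28, 23, 21, 10, 8 bp.

28, 28, 23, 21, 10, 8 bp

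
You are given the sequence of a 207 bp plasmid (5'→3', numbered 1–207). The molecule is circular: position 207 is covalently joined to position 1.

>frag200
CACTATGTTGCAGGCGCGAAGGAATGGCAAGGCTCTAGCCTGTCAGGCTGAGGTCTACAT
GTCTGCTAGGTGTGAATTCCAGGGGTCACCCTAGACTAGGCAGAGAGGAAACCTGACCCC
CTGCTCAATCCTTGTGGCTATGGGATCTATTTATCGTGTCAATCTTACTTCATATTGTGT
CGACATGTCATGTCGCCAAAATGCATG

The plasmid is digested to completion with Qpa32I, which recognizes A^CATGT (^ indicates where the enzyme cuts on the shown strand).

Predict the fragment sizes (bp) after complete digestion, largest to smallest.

126, 81 bp

Qpa32I sites (ACATGT) start at positions 57, 183.
Qpa32I cuts after the first base of each site, so after positions 57, 183.
Circular molecule, 2 cuts → 2 fragments:
  58–183 → 126 bp
  184–207 then 1–57 → 24 + 57 = 81 bp
Sorted largest to smallest: 126, 81 bp.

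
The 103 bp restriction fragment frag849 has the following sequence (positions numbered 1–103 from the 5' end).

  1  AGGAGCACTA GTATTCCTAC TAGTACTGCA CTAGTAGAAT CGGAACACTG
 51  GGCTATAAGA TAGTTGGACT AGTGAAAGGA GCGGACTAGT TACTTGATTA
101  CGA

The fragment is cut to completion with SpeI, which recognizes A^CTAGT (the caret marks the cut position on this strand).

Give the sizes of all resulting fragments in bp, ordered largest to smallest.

38, 18, 17, 12, 11, 7 bp

SpeI sites (ACTAGT) start at positions 7, 19, 30, 68, 85.
SpeI cuts after the first base of each site, so after positions 7, 19, 30, 68, 85.
Linear molecule, 5 cuts → 6 fragments:
  1–7 → 7 bp
  8–19 → 12 bp
  20–30 → 11 bp
  31–68 → 38 bp
  69–85 → 17 bp
  86–103 → 18 bp
Sorted largest to smallest: 38, 18, 17, 12, 11, 7 bp.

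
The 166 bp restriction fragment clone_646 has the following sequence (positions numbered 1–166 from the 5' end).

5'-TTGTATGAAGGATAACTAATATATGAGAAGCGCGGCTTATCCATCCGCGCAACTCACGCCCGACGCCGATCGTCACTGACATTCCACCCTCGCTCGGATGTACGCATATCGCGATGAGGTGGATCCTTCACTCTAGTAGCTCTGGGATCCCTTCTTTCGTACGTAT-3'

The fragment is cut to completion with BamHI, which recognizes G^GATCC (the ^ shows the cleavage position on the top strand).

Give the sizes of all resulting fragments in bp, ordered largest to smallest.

BamHI sites (GGATCC) start at positions 121, 145.
BamHI cuts after the first base of each site, so after positions 121, 145.
Linear molecule, 2 cuts → 3 fragments:
  1–121 → 121 bp
  122–145 → 24 bp
  146–166 → 21 bp
Sorted largest to smallest: 121, 24, 21 bp.

121, 24, 21 bp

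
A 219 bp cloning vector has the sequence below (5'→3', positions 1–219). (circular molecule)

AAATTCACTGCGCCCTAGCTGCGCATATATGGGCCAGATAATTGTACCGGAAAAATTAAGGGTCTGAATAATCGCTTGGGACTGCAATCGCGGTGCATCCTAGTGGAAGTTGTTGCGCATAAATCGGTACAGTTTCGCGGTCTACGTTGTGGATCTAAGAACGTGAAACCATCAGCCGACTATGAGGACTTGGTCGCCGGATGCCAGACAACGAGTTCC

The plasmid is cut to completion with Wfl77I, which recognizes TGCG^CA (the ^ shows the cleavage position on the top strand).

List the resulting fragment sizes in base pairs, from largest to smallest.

Wfl77I sites (TGCGCA) start at positions 20, 114.
Wfl77I cuts after base 4 of each site, so after positions 23, 117.
Circular molecule, 2 cuts → 2 fragments:
  24–117 → 94 bp
  118–219 then 1–23 → 102 + 23 = 125 bp
Sorted largest to smallest: 125, 94 bp.

125, 94 bp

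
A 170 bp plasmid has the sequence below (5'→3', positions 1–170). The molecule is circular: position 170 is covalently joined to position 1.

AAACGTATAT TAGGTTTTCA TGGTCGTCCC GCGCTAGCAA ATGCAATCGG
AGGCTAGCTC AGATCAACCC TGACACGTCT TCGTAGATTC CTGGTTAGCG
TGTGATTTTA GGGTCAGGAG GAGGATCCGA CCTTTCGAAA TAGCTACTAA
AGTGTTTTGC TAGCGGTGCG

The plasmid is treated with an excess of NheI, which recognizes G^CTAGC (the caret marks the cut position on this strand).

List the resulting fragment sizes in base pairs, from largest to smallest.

106, 44, 20 bp

NheI sites (GCTAGC) start at positions 33, 53, 159.
NheI cuts after the first base of each site, so after positions 33, 53, 159.
Circular molecule, 3 cuts → 3 fragments:
  34–53 → 20 bp
  54–159 → 106 bp
  160–170 then 1–33 → 11 + 33 = 44 bp
Sorted largest to smallest: 106, 44, 20 bp.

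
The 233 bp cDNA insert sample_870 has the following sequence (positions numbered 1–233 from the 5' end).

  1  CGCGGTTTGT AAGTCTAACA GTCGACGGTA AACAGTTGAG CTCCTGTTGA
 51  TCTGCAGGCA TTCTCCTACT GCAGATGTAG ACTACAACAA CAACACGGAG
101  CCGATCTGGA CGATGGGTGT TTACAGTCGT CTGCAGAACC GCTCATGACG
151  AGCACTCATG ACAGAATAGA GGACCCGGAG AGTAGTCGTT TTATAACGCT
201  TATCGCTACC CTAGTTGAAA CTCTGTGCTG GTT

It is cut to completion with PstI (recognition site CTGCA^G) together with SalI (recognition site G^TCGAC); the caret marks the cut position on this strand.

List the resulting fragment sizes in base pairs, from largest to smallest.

98, 62, 35, 21, 17 bp

PstI sites (CTGCAG) start at positions 52, 69, 131.
PstI cuts after base 5 of each site (before the last base), so after positions 56, 73, 135.
The SalI site (GTCGAC) starts at position 21.
SalI cuts after the first base of each site, so after position 21.
Combined cut positions: 21, 56, 73, 135.
Linear molecule, 4 cuts → 5 fragments:
  1–21 → 21 bp
  22–56 → 35 bp
  57–73 → 17 bp
  74–135 → 62 bp
  136–233 → 98 bp
Sorted largest to smallest: 98, 62, 35, 21, 17 bp.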